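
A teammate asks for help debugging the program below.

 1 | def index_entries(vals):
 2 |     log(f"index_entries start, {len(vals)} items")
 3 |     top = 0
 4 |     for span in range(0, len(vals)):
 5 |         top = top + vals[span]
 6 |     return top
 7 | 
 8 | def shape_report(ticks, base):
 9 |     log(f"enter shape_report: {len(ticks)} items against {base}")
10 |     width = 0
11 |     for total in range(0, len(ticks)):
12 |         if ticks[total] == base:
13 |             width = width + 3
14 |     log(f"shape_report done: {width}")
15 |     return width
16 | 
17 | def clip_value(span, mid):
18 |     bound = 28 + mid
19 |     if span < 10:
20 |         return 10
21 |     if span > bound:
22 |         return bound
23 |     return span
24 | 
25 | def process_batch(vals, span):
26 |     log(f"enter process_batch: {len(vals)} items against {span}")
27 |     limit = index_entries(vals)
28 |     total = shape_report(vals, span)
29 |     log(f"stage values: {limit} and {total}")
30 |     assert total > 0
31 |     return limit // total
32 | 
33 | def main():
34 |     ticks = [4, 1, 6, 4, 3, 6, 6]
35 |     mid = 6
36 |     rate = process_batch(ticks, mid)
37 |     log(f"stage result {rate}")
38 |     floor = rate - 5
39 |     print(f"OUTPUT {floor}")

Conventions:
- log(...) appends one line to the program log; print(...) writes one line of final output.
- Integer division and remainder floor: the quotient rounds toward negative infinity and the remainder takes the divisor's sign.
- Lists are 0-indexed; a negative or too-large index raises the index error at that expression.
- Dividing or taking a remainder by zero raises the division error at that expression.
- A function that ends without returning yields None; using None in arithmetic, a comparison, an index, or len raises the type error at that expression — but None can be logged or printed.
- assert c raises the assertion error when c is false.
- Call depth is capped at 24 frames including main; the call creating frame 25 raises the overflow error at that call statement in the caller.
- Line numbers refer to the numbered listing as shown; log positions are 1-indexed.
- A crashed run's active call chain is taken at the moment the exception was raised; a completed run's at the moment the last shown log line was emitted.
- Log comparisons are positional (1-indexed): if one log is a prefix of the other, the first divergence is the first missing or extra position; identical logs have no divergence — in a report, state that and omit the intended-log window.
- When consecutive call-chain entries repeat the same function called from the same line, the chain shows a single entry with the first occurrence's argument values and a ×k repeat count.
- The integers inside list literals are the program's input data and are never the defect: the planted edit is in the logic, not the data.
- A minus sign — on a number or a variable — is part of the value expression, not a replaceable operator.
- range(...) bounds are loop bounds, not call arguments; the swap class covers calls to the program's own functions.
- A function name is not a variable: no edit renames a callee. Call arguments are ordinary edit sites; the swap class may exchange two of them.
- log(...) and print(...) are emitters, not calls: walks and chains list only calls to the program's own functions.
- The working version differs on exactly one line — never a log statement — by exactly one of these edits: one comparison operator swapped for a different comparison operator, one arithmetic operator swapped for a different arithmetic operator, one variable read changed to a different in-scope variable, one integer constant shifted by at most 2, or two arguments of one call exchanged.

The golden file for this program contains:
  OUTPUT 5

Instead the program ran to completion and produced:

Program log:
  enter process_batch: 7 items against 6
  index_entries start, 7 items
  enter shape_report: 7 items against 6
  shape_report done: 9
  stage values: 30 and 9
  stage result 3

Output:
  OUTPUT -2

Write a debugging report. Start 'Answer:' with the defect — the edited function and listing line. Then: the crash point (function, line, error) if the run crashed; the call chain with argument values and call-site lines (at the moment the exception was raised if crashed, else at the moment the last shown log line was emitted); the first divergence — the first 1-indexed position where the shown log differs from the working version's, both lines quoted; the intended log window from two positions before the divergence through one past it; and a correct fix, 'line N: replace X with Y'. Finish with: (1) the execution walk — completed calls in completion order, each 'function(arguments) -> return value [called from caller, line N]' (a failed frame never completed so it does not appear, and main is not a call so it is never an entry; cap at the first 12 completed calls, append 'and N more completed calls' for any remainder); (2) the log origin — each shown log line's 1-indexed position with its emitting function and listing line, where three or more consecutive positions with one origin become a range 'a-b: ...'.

Answer: the defect is in shape_report at line 13.
Key fact: At log position 4 the runs split — shown 'shape_report done: 9', but the working version logs 'shape_report done: 3'.
Call chain: main.
First divergence: position 4; shown 'shape_report done: 9' vs intended 'shape_report done: 3'.
Intended log window:
  2: index_entries start, 7 items
  3: enter shape_report: 7 items against 6
  4: shape_report done: 3
  5: stage values: 30 and 3
Execution walk:
  index_entries([4, 1, 6, 4, 3, 6, 6]) -> 30  [called from process_batch, line 27]
  shape_report([4, 1, 6, 4, 3, 6, 6], 6) -> 9  [called from process_batch, line 28]
  process_batch([4, 1, 6, 4, 3, 6, 6], 6) -> 3  [called from main, line 36]
Log origin:
  1 — process_batch, line 26
  2 — index_entries, line 2
  3 — shape_report, line 9
  4 — shape_report, line 14
  5 — process_batch, line 29
  6 — main, line 37
A correct fix: line 13: replace `3` with `1`.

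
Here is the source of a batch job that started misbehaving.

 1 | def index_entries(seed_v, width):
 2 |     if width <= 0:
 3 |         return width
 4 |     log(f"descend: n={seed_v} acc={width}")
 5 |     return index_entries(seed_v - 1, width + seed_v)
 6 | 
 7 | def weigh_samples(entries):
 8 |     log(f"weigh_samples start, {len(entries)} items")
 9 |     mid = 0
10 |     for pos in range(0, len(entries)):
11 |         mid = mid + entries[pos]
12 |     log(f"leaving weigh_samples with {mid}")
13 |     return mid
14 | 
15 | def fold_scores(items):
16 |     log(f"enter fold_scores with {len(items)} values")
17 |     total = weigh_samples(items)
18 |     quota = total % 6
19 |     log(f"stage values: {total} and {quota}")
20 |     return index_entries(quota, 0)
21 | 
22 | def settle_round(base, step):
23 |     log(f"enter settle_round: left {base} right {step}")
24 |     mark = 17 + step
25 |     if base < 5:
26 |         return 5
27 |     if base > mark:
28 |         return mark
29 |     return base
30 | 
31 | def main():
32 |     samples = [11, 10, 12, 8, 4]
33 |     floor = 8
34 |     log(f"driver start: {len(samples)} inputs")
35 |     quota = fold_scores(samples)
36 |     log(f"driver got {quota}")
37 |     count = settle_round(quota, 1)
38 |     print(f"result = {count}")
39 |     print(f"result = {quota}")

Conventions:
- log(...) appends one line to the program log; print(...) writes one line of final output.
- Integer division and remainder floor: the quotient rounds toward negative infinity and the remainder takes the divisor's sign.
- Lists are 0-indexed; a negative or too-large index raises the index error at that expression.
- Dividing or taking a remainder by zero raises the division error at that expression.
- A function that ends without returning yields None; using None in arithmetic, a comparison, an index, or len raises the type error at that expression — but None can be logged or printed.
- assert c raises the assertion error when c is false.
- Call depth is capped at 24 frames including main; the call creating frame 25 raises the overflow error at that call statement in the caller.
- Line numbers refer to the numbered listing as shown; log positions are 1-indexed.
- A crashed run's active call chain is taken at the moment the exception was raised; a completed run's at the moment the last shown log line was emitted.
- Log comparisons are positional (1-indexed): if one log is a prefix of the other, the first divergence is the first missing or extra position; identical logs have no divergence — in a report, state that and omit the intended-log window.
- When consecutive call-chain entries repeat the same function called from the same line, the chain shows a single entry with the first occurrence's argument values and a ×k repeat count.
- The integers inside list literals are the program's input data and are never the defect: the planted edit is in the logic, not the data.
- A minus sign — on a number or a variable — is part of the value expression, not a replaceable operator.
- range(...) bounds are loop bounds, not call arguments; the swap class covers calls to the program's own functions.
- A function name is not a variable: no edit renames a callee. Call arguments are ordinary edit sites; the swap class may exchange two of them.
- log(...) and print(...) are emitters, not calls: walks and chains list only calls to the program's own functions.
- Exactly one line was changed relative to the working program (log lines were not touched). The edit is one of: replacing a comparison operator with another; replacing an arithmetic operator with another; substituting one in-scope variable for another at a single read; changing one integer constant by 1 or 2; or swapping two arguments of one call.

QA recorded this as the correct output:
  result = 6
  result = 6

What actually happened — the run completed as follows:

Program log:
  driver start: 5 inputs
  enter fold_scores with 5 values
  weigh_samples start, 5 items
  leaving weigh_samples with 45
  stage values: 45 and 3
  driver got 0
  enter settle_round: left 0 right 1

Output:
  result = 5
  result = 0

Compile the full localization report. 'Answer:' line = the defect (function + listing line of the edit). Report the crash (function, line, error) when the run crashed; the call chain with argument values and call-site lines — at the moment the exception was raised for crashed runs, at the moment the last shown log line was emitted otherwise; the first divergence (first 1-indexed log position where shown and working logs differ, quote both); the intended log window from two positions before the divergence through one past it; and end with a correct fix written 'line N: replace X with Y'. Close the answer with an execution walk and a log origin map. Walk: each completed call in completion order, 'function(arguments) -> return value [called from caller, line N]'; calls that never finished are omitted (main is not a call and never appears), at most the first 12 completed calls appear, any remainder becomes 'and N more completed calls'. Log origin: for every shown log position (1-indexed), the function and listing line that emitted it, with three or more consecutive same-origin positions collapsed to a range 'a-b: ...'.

Answer: the defect is in index_entries at line 2.
Key fact: Everything matches until log position 6, which reads 'driver got 0' in place of 'descend: n=3 acc=0'.
Call chain: main -> settle_round(0, 1) (called at line 37).
First divergence: position 6; shown 'driver got 0' vs intended 'descend: n=3 acc=0'.
Intended log window:
  4: leaving weigh_samples with 45
  5: stage values: 45 and 3
  6: descend: n=3 acc=0
  7: descend: n=2 acc=3
Execution walk:
  weigh_samples([11, 10, 12, 8, 4]) -> 45  [called from fold_scores, line 17]
  index_entries(3, 0) -> 0  [called from fold_scores, line 20]
  fold_scores([11, 10, 12, 8, 4]) -> 0  [called from main, line 35]
  settle_round(0, 1) -> 5  [called from main, line 37]
Origin of each log line:
  1 — main, line 34
  2 — fold_scores, line 16
  3 — weigh_samples, line 8
  4 — weigh_samples, line 12
  5 — fold_scores, line 19
  6 — main, line 36
  7 — settle_round, line 23
A correct fix: line 2: replace `width` with `seed_v`.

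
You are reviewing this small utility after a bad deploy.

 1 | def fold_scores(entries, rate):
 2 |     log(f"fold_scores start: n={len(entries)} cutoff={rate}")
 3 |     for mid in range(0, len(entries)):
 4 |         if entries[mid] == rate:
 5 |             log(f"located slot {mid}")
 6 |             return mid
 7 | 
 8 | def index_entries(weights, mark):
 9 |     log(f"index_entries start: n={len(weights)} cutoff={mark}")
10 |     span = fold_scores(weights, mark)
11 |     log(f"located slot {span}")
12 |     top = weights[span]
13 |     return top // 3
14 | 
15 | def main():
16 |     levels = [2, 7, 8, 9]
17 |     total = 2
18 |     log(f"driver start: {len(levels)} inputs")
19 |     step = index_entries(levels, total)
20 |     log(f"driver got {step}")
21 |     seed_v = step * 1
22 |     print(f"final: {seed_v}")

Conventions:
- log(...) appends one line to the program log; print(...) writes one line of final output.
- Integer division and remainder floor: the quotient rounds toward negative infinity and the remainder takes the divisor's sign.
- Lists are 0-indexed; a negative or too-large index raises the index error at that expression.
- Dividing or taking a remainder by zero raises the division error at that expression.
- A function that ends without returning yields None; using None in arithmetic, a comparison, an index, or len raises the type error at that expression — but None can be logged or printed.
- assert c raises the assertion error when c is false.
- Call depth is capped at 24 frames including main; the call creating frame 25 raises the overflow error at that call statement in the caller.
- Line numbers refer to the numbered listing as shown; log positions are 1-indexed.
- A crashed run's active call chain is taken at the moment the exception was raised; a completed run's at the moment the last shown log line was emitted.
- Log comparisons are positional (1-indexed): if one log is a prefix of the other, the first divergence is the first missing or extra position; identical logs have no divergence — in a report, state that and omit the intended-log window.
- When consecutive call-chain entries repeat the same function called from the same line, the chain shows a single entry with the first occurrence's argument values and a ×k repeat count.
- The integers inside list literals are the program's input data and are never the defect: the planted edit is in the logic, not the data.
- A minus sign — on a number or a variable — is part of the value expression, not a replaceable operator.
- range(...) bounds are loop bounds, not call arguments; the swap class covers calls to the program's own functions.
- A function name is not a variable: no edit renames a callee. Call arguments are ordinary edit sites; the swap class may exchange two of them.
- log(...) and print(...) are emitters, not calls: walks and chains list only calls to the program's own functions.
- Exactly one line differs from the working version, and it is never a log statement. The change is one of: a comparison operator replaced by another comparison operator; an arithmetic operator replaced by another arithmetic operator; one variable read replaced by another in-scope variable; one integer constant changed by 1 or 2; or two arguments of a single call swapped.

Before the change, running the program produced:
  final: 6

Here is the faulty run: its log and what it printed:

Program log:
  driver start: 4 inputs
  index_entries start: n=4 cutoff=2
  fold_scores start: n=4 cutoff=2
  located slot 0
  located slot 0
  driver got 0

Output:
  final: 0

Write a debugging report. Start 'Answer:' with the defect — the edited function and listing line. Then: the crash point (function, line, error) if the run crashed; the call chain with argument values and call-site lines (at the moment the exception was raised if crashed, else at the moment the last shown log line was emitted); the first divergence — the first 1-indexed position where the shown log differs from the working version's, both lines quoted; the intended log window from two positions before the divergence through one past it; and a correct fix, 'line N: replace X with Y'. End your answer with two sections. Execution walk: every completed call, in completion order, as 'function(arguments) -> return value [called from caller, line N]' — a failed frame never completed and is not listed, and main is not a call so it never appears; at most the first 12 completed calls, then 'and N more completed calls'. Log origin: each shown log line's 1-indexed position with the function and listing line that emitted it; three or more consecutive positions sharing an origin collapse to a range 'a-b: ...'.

Answer: the defect is in index_entries at line 13.
Core observation: Position 6 is the first bad log line: 'driver got 0' should read 'driver got 6'.
Call chain: main.
First divergence: position 6; shown 'driver got 0' vs intended 'driver got 6'.
Intended log window:
  4: located slot 0
  5: located slot 0
  6: driver got 6
Execution walk:
  fold_scores([2, 7, 8, 9], 2) -> 0  [called from index_entries, line 10]
  index_entries([2, 7, 8, 9], 2) -> 0  [called from main, line 19]
Log origins:
  1: emitted by main (line 18)
  2: emitted by index_entries (line 9)
  3: emitted by fold_scores (line 2)
  4: emitted by fold_scores (line 5)
  5: emitted by index_entries (line 11)
  6: emitted by main (line 20)
A correct fix: line 13: replace `//` with `*`.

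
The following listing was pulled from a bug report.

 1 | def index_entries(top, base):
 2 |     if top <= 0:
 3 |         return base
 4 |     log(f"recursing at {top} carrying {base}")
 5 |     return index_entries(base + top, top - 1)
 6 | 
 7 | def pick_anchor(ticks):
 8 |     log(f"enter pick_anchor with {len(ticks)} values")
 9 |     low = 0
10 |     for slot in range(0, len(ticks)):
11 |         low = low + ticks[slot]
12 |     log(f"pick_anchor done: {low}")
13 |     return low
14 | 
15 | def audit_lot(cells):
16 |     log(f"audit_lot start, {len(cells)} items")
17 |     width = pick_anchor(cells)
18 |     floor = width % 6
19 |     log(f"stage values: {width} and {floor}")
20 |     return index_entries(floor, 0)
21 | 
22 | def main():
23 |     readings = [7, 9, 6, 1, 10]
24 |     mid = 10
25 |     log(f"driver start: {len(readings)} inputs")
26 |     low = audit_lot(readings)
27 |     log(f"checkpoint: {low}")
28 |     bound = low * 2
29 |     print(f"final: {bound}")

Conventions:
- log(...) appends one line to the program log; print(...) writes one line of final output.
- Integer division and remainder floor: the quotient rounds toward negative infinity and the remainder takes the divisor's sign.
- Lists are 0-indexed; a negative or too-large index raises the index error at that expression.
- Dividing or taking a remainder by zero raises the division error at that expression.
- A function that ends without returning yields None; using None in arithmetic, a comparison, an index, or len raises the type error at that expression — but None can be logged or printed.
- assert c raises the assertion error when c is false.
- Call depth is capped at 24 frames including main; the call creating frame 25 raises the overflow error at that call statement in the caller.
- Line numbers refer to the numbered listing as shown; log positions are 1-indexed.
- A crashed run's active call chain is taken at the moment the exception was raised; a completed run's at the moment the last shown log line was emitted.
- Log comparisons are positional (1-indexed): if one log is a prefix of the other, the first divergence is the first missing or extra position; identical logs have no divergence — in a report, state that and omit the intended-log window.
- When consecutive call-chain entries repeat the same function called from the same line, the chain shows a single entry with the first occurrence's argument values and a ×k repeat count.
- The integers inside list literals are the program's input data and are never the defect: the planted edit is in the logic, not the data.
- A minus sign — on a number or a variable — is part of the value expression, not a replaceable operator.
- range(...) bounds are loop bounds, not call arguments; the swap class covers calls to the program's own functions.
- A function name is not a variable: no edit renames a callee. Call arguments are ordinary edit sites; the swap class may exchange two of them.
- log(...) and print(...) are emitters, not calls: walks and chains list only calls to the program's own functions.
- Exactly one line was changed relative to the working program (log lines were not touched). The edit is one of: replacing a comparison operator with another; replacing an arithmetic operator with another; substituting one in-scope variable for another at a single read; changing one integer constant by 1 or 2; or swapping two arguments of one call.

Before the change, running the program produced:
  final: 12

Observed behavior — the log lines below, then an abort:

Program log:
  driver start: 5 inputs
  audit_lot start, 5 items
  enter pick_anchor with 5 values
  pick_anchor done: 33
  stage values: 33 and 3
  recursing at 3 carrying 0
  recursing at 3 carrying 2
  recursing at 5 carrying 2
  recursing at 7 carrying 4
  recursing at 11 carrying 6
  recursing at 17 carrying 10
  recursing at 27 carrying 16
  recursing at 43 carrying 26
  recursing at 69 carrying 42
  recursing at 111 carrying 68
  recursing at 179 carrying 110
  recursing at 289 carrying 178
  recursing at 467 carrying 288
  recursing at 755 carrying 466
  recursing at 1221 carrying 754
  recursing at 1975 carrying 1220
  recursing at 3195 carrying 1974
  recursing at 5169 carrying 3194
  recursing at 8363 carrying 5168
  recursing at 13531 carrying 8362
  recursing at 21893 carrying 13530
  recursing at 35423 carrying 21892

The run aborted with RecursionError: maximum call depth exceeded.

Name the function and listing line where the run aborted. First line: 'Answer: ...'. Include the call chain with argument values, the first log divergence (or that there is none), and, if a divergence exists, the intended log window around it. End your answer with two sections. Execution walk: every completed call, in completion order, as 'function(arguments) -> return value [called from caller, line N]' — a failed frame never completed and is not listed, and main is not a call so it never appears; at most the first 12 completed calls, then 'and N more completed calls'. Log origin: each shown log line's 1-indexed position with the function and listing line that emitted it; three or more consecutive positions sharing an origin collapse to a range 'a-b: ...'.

Answer: the error was raised in index_entries, line 5.
Key fact: The log first diverges at position 7: the faulty run prints 'recursing at 3 carrying 2' where the working version prints 'recursing at 2 carrying 3'.
Call chain: main -> audit_lot([7, 9, 6, 1, 10]) (called at line 26) -> index_entries(3, 0) (called at line 20) -> index_entries(3, 2) (called at line 5) ×21.
First divergence: position 7 — shown 'recursing at 3 carrying 2', intended 'recursing at 2 carrying 3'.
Intended log window:
  5: stage values: 33 and 3
  6: recursing at 3 carrying 0
  7: recursing at 2 carrying 3
  8: recursing at 1 carrying 5
Execution walk:
  pick_anchor([7, 9, 6, 1, 10]) -> 33  [called from audit_lot, line 17]
Origin of each log line:
  1: from main, line 25
  2: from audit_lot, line 16
  3: from pick_anchor, line 8
  4: from pick_anchor, line 12
  5: from audit_lot, line 19
  6-27: from index_entries, line 4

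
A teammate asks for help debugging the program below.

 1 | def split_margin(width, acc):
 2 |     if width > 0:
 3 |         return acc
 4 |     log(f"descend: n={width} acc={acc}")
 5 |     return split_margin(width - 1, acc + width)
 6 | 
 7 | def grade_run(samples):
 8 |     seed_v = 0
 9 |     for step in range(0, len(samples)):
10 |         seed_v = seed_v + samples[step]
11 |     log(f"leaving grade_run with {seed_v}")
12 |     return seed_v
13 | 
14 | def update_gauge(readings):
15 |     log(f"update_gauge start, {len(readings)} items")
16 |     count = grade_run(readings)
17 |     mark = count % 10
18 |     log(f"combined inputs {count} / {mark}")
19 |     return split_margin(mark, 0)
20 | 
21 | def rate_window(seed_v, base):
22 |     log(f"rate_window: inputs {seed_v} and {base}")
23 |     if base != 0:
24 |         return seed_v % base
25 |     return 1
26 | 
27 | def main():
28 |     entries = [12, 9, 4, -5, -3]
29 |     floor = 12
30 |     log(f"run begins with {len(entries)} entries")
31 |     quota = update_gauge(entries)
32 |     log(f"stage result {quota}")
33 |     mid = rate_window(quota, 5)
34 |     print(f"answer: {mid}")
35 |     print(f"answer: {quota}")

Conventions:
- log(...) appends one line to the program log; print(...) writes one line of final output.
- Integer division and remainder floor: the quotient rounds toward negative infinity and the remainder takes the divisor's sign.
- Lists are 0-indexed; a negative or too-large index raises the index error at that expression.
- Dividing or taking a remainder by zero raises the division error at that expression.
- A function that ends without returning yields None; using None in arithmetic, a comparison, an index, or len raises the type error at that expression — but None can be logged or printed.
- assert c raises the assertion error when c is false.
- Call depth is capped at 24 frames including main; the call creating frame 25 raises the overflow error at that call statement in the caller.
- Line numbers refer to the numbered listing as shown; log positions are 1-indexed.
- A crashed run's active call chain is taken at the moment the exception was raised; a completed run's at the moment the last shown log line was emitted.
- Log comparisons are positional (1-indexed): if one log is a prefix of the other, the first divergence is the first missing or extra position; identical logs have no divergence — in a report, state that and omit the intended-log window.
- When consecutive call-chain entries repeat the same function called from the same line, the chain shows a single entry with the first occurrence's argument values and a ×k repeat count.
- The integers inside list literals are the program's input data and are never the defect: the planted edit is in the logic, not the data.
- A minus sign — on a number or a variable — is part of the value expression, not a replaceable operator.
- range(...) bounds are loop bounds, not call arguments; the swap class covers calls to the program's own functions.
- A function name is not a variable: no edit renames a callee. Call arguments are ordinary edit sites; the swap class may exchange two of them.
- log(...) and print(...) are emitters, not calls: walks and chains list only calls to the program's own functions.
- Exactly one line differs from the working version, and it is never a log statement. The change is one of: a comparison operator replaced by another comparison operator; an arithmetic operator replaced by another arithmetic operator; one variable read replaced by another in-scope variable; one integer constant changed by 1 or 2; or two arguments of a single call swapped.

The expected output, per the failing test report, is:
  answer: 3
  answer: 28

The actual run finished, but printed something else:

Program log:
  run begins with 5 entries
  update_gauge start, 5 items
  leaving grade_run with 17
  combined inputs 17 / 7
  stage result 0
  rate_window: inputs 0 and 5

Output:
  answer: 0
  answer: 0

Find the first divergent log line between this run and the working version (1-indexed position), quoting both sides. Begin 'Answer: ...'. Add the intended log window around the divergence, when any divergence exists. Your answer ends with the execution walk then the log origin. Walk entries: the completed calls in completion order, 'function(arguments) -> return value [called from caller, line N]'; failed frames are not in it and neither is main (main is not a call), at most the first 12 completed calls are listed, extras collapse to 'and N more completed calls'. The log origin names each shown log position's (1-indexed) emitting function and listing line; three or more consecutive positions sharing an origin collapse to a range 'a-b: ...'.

Answer: at position 5 the run shows 'stage result 0' where the working version logs 'descend: n=7 acc=0'.
Intended log window:
  3: leaving grade_run with 17
  4: combined inputs 17 / 7
  5: descend: n=7 acc=0
  6: descend: n=6 acc=7
Execution walk:
  grade_run([12, 9, 4, -5, -3]) -> 17  [called from update_gauge, line 16]
  split_margin(7, 0) -> 0  [called from update_gauge, line 19]
  update_gauge([12, 9, 4, -5, -3]) -> 0  [called from main, line 31]
  rate_window(0, 5) -> 0  [called from main, line 33]
Log origin:
  1: logged in main at line 30
  2: logged in update_gauge at line 15
  3: logged in grade_run at line 11
  4: logged in update_gauge at line 18
  5: logged in main at line 32
  6: logged in rate_window at line 22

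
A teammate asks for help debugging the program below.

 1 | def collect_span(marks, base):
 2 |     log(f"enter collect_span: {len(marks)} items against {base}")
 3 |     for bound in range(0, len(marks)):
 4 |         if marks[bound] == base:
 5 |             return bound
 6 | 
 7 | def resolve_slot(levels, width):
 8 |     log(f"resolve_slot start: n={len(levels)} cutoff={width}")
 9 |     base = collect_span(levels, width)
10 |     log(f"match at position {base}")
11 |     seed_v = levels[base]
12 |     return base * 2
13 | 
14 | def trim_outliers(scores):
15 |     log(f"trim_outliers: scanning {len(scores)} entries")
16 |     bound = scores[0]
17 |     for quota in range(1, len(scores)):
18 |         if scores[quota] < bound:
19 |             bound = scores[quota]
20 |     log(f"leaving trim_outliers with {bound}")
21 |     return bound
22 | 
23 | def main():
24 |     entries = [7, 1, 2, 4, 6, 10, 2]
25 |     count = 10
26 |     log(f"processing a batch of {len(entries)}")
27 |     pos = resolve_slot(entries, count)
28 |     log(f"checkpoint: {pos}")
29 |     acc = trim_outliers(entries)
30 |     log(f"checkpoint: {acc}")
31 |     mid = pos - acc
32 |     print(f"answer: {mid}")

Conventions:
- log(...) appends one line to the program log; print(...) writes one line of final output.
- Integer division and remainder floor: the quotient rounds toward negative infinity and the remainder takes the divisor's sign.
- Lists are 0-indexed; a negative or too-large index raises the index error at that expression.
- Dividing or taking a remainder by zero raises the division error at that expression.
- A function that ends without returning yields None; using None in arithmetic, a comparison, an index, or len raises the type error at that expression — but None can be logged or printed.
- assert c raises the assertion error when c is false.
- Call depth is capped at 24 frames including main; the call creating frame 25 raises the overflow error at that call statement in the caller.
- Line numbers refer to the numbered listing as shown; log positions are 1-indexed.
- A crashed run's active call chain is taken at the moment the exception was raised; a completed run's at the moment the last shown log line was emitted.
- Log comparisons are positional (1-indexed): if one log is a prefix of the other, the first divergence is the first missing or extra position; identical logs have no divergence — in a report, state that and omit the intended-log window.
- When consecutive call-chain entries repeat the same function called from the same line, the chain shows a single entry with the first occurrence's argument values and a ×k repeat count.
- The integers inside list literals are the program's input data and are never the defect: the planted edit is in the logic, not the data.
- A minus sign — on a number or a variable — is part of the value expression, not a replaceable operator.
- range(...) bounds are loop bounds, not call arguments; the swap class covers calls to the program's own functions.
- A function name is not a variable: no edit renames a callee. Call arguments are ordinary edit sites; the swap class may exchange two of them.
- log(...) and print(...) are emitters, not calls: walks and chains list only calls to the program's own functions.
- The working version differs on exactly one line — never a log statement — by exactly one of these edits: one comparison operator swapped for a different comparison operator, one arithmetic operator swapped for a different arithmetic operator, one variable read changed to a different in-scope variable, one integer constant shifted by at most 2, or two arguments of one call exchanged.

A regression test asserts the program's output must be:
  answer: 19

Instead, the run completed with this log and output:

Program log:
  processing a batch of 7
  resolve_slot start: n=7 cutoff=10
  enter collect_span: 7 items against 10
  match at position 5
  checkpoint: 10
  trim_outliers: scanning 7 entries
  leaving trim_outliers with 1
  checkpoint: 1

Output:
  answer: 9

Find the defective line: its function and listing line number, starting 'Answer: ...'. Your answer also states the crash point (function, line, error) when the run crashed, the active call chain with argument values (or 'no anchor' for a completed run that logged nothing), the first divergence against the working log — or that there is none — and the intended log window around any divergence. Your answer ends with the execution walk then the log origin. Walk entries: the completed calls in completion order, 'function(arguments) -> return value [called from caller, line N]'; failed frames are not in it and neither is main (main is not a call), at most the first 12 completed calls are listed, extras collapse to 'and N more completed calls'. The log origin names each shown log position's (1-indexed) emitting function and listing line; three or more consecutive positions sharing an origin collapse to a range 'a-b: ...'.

Answer: the defect is in resolve_slot at line 12.
Core observation: Position 5 is the first bad log line: 'checkpoint: 10' should read 'checkpoint: 20'.
Call chain: main.
First divergence: position 5 — shown 'checkpoint: 10', intended 'checkpoint: 20'.
Intended log window:
  3: enter collect_span: 7 items against 10
  4: match at position 5
  5: checkpoint: 20
  6: trim_outliers: scanning 7 entries
Execution walk:
  collect_span([7, 1, 2, 4, 6, 10, 2], 10) -> 5  [called from resolve_slot, line 9]
  resolve_slot([7, 1, 2, 4, 6, 10, 2], 10) -> 10  [called from main, line 27]
  trim_outliers([7, 1, 2, 4, 6, 10, 2]) -> 1  [called from main, line 29]
Log line origins:
  1: logged in main at line 26
  2: logged in resolve_slot at line 8
  3: logged in collect_span at line 2
  4: logged in resolve_slot at line 10
  5: logged in main at line 28
  6: logged in trim_outliers at line 15
  7: logged in trim_outliers at line 20
  8: logged in main at line 30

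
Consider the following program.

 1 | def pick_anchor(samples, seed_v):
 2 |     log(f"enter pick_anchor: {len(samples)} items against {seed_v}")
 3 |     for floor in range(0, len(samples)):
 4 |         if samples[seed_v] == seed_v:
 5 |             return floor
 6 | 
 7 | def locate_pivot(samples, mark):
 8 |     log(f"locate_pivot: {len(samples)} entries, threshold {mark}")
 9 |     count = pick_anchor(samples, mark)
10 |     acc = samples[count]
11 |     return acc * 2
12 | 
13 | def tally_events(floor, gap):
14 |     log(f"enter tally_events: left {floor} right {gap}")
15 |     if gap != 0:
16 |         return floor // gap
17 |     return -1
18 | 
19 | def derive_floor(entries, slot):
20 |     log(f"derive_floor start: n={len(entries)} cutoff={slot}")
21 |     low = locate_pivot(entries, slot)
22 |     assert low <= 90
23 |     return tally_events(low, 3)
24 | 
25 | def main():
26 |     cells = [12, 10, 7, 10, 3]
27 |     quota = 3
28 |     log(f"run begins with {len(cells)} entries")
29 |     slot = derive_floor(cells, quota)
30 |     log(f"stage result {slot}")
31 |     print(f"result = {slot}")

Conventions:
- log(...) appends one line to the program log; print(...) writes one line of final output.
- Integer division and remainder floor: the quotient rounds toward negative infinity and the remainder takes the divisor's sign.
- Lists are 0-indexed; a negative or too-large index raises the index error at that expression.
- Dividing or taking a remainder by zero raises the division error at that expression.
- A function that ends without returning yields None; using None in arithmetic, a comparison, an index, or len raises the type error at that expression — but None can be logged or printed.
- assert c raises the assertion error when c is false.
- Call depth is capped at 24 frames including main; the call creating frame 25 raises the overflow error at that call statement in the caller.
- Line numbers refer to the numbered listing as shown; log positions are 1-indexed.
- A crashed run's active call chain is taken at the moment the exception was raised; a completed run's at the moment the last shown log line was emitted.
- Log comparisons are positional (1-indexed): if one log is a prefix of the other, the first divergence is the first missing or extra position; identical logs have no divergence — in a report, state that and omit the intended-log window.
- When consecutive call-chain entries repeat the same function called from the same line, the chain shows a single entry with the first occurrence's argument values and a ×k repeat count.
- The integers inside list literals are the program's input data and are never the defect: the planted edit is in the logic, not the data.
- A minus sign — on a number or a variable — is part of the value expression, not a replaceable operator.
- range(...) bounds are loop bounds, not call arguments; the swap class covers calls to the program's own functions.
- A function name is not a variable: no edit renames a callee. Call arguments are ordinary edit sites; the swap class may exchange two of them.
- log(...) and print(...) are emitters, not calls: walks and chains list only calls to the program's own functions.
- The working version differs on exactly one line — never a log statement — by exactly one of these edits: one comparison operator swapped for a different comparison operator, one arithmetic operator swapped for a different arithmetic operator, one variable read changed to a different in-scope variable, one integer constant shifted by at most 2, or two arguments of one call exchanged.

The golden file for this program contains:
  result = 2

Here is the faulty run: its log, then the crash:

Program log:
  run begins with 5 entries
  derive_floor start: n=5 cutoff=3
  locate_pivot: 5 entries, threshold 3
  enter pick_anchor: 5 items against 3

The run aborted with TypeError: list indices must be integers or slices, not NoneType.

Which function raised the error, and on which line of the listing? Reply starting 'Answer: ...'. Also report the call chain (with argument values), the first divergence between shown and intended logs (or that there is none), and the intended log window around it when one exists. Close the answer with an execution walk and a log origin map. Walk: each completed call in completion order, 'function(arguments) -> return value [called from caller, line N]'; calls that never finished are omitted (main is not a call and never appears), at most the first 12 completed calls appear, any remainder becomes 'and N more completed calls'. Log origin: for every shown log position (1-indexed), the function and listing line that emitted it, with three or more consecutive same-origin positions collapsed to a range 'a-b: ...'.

Answer: the error was raised in locate_pivot, line 10.
Key fact: After 4 matching log lines the faulty run goes silent, while the working version continues with 'enter tally_events: left 6 right 3'.
Call chain: main -> derive_floor([12, 10, 7, 10, 3], 3) (called at line 29) -> locate_pivot([12, 10, 7, 10, 3], 3) (called at line 21).
First divergence: position 5; the shown log stops at 4 lines while the working version next logs 'enter tally_events: left 6 right 3'.
Intended log window:
  3: locate_pivot: 5 entries, threshold 3
  4: enter pick_anchor: 5 items against 3
  5: enter tally_events: left 6 right 3
  6: stage result 2
Execution walk:
  pick_anchor([12, 10, 7, 10, 3], 3) -> None  [called from locate_pivot, line 9]
Log origins:
  1: from main, line 28
  2: from derive_floor, line 20
  3: from locate_pivot, line 8
  4: from pick_anchor, line 2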